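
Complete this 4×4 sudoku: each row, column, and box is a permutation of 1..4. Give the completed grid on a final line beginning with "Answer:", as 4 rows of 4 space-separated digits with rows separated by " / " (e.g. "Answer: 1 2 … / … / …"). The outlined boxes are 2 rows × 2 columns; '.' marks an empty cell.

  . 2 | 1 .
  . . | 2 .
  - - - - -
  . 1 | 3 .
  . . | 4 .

Step 1. [r2c2∈{3,4}] 4 has one home in col 2: r2c2 ⇒ r2c2=4.
Step 2. [r1c1∈{3}] r1c1's peers cover all but 3 ⇒ r1c1=3.
Step 3. [r3c4∈{2}] r3c4 is down to just 2. So r3c4=2.
Step 4. [r4c1∈{2}] nothing but 2 survives at r4c1 ⇒ r4c1=2.
Step 5. [r4c4∈{1}] nothing but 1 survives at r4c4 ⇒ r4c4=1.
Step 6. [r1c4∈{4}] r1c4 is down to just 4 ⇒ r1c4=4.
Step 7. [r3c1∈{4}] r3c1's peers cover all but 4, so r3c1=4.
Step 8. [r2c4∈{3}] r2c4 is down to just 3, so r2c4=3.
Step 9. [r4c2∈{3}] r4c2 has the single candidate 3. So r4c2=3.
Step 10. [r2c1∈{1}] r2c1 is down to just 1, so r2c1=1.

Answer: 3 2 1 4 / 1 4 2 3 / 4 1 3 2 / 2 3 4 1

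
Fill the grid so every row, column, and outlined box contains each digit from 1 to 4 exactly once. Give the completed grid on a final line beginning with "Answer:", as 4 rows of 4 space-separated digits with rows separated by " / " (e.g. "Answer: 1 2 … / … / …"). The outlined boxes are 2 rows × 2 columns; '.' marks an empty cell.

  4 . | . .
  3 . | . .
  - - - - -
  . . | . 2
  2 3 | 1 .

Step 1. [r1c4∈{1,3}] 3 has one home in col 4: r1c4. So r1c4=3.
Step 2. [r1c2∈{1,2}] r1c2 is the only open cell in row 1 admitting 1, so r1c2=1.
Step 3. [r4c4∈{4}] r4c4 has the single candidate 4. So r4c4=4.
Step 4. [r2c3∈{2,4}] r2c3 is the only open cell in row 2 admitting 4. So r2c3=4.
Step 5. [r2c4∈{1}] only 1 remains possible at r2c4, so r2c4=1.
Step 6. [r3c3∈{3}] r3c3's peers cover all but 3, so r3c3=3.
Step 7. [r1c3∈{2}] nothing but 2 survives at r1c3, so r1c3=2.
Step 8. [r3c2∈{4}] r3c2 has the single candidate 4 ⇒ r3c2=4.
Step 9. [r3c1∈{1}] r3c1 is down to just 1, so r3c1=1.
Step 10. [r2c2∈{2}] r2c2 is down to just 2 ⇒ r2c2=2.

Answer: 4 1 2 3 / 3 2 4 1 / 1 4 3 2 / 2 3 1 4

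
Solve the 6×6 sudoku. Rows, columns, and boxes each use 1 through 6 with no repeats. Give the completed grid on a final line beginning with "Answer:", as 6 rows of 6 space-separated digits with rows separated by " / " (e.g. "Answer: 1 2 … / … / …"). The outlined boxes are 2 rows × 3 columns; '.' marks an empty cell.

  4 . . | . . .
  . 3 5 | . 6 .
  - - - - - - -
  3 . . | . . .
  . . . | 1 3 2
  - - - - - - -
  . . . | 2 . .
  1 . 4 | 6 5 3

Step 1. [r4c3∈{6}] only 6 remains possible at r4c3. So r4c3=6.
Step 2. [r3c5∈{4}] r3c5's peers cover all but 4 ⇒ r3c5=4.
Step 3. [r2c6∈{1,4}] row 2 places 1 nowhere but r2c6. So r2c6=1.
Step 4. [r3c4∈{5}] only 5 remains possible at r3c4, so r3c4=5.
Step 5. [r1c2∈{1,2,6}] across row 1, 6 lands solely at r1c2 ⇒ r1c2=6.
Step 6. [r1c3∈{1,2}] in row 1, 1 fits only at r1c3, so r1c3=1.
Step 7. [r4c1∈{5}] r4c1 has the single candidate 5, so r4c1=5.
Step 8. [r3c2∈{1,2}] row 3 places 1 nowhere but r3c2 ⇒ r3c2=1.
Step 9. [r3c6∈{6}] r3c6 has the single candidate 6. So r3c6=6.
Step 10. [r1c4∈{3}] r1c4's peers cover all but 3, so r1c4=3.
Step 11. [r2c4∈{4}] only 4 remains possible at r2c4 ⇒ r2c4=4.
Step 12. [r5c2∈{5}] r5c2 has the single candidate 5, so r5c2=5.
Step 13. [r2c1∈{2}] only 2 remains possible at r2c1. So r2c1=2.
Step 14. [r4c2∈{4}] r4c2 is down to just 4. So r4c2=4.
Step 15. [r5c1∈{6}] r5c1 has the single candidate 6, so r5c1=6.
Step 16. [r5c3∈{3}] r5c3 has the single candidate 3 ⇒ r5c3=3.
Step 17. [r1c5∈{2}] r1c5 has the single candidate 2. So r1c5=2.
Step 18. [r5c6∈{4}] only 4 remains possible at r5c6. So r5c6=4.
Step 19. [r3c3∈{2}] r3c3 is down to just 2 ⇒ r3c3=2.
Step 20. [r6c2∈{2}] nothing but 2 survives at r6c2, so r6c2=2.
Step 21. [r5c5∈{1}] r5c5's peers cover all but 1, so r5c5=1.
Step 22. [r1c6∈{5}] only 5 remains possible at r1c6. So r1c6=5.

Answer: 4 6 1 3 2 5 / 2 3 5 4 6 1 / 3 1 2 5 4 6 / 5 4 6 1 3 2 / 6 5 3 2 1 4 / 1 2 4 6 5 3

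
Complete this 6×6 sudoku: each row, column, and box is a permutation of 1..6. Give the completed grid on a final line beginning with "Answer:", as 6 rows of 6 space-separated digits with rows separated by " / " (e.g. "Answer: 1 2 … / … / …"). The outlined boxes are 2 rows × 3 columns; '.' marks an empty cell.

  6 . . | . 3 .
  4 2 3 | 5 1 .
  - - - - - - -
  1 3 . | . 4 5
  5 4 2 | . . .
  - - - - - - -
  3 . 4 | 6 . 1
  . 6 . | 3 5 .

Step 1. [r1c3∈{1,5}] 5 has one home in col 3: r1c3 ⇒ r1c3=5.
Step 2. [r1c4∈{2,4}] r1c4 is the only open cell in col 4 admitting 4 ⇒ r1c4=4.
Step 3. [r4c5∈{6}] nothing but 6 survives at r4c5. So r4c5=6.
Step 4. [r5c5∈{2}] r5c5 has the single candidate 2, so r5c5=2.
Step 5. [r1c2∈{1}] r1c2's peers cover all but 1. So r1c2=1.
Step 6. [r3c4∈{2}] only 2 remains possible at r3c4. So r3c4=2.
Step 7. [r6c6∈{4}] r6c6's peers cover all but 4. So r6c6=4.
Step 8. [r2c6∈{6}] nothing but 6 survives at r2c6, so r2c6=6.
Step 9. [r5c2∈{5}] r5c2's peers cover all but 5, so r5c2=5.
Step 10. [r6c1∈{2}] r6c1 is down to just 2, so r6c1=2.
Step 11. [r4c6∈{3}] r4c6 is down to just 3, so r4c6=3.
Step 12. [r6c3∈{1}] r6c3's peers cover all but 1, so r6c3=1.
Step 13. [r4c4∈{1}] only 1 remains possible at r4c4. So r4c4=1.
Step 14. [r3c3∈{6}] only 6 remains possible at r3c3, so r3c3=6.
Step 15. [r1c6∈{2}] r1c6 has the single candidate 2, so r1c6=2.

Answer: 6 1 5 4 3 2 / 4 2 3 5 1 6 / 1 3 6 2 4 5 / 5 4 2 1 6 3 / 3 5 4 6 2 1 / 2 6 1 3 5 4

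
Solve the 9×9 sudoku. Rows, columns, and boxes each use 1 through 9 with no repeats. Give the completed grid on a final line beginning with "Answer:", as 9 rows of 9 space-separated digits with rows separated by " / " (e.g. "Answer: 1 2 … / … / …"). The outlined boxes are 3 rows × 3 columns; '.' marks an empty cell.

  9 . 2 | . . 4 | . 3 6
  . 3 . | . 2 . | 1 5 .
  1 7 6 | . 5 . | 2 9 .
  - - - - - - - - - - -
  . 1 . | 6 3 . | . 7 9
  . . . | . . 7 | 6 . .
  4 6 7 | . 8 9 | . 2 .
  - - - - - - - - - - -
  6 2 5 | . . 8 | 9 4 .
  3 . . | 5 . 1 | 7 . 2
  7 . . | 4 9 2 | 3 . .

Step 1. [r4c3∈{8}] r4c3 is down to just 8. So r4c3=8.
Step 2. [r1c7∈{8}] r1c7 is down to just 8. So r1c7=8.
Step 3. [r6c4∈{1}] r6c4 has the single candidate 1 ⇒ r6c4=1.
Step 4. [r9c9∈{1,5,8}] r9c9 is the only open cell in row 9 admitting 5, so r9c9=5.
Step 5. [r5c9∈{1,3,4,8}] r5c9 is the only open cell in col 9 admitting 8 ⇒ r5c9=8.
Step 6. [r8c2∈{4,8,9}] across col 2, 4 lands solely at r8c2. So r8c2=4.
Step 7. [r9c8∈{1,6,8}] across row 9, 6 lands solely at r9c8, so r9c8=6.
Step 8. [r1c4∈{7}] r1c4 has the single candidate 7 ⇒ r1c4=7.
Step 9. [r4c1∈{2,5}] row 4 places 2 nowhere but r4c1. So r4c1=2.
Step 10. [r3c4∈{3,8}] r3c4 is the only open cell in row 3 admitting 8, so r3c4=8.
Step 11. [r5c2∈{5,9}] 9 has one home in col 2: r5c2. So r5c2=9.
Step 12. [r2c3∈{4}] r2c3's peers cover all but 4 ⇒ r2c3=4.
Step 13. [r4c6∈{5}] nothing but 5 survives at r4c6 ⇒ r4c6=5.
Step 14. [r3c6∈{3}] r3c6's peers cover all but 3 ⇒ r3c6=3.
Step 15. [r9c3∈{1}] r9c3 has the single candidate 1, so r9c3=1.
Step 16. [r2c4∈{9}] nothing but 9 survives at r2c4, so r2c4=9.
Step 17. [r2c9∈{7}] r2c9 is down to just 7 ⇒ r2c9=7.
Step 18. [r7c4∈{3}] only 3 remains possible at r7c4, so r7c4=3.
Step 19. [r5c5∈{4}] r5c5's peers cover all but 4 ⇒ r5c5=4.
Step 20. [r9c2∈{8}] r9c2's peers cover all but 8 ⇒ r9c2=8.
Step 21. [r6c9∈{3}] r6c9's peers cover all but 3. So r6c9=3.
Step 22. [r5c8∈{1}] r5c8 is down to just 1. So r5c8=1.
Step 23. [r5c3∈{3}] r5c3's peers cover all but 3. So r5c3=3.
Step 24. [r2c6∈{6}] r2c6 has the single candidate 6, so r2c6=6.
Step 25. [r7c5∈{7}] only 7 remains possible at r7c5 ⇒ r7c5=7.
Step 26. [r8c5∈{6}] only 6 remains possible at r8c5 ⇒ r8c5=6.
Step 27. [r1c5∈{1}] r1c5 has the single candidate 1. So r1c5=1.
Step 28. [r1c2∈{5}] nothing but 5 survives at r1c2. So r1c2=5.
Step 29. [r5c4∈{2}] r5c4 is down to just 2 ⇒ r5c4=2.
Step 30. [r8c8∈{8}] r8c8 has the single candidate 8 ⇒ r8c8=8.
Step 31. [r8c3∈{9}] nothing but 9 survives at r8c3. So r8c3=9.
Step 32. [r2c1∈{8}] r2c1 has the single candidate 8, so r2c1=8.
Step 33. [r4c7∈{4}] r4c7 has the single candidate 4. So r4c7=4.
Step 34. [r7c9∈{1}] nothing but 1 survives at r7c9. So r7c9=1.
Step 35. [r6c7∈{5}] nothing but 5 survives at r6c7. So r6c7=5.
Step 36. [r3c9∈{4}] nothing but 4 survives at r3c9, so r3c9=4.
Step 37. [r5c1∈{5}] r5c1 has the single candidate 5. So r5c1=5.

Answer: 9 5 2 7 1 4 8 3 6 / 8 3 4 9 2 6 1 5 7 / 1 7 6 8 5 3 2 9 4 / 2 1 8 6 3 5 4 7 9 / 5 9 3 2 4 7 6 1 8 / 4 6 7 1 8 9 5 2 3 / 6 2 5 3 7 8 9 4 1 / 3 4 9 5 6 1 7 8 2 / 7 8 1 4 9 2 3 6 5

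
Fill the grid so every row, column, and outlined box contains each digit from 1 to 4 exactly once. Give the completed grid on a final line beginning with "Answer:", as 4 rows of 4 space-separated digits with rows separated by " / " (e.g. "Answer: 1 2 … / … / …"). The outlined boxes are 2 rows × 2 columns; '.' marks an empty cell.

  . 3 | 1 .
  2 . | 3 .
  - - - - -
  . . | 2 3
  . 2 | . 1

Step 1. [r1c1∈{4}] r1c1's peers cover all but 4, so r1c1=4.
Step 2. [r2c2∈{1}] only 1 remains possible at r2c2 ⇒ r2c2=1.
Step 3. [r1c4∈{2}] nothing but 2 survives at r1c4. So r1c4=2.
Step 4. [r4c1∈{3}] r4c1 is down to just 3. So r4c1=3.
Step 5. [r3c1∈{1}] nothing but 1 survives at r3c1 ⇒ r3c1=1.
Step 6. [r3c2∈{4}] only 4 remains possible at r3c2. So r3c2=4.
Step 7. [r4c3∈{4}] r4c3's peers cover all but 4, so r4c3=4.
Step 8. [r2c4∈{4}] only 4 remains possible at r2c4, so r2c4=4.

Answer: 4 3 1 2 / 2 1 3 4 / 1 4 2 3 / 3 2 4 1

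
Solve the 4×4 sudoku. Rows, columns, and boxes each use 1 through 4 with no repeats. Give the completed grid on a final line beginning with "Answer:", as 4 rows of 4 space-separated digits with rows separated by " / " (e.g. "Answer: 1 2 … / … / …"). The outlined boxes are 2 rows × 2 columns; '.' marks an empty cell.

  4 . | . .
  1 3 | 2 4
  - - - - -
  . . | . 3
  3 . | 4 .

Step 1. [r3c3∈{1}] r3c3's peers cover all but 1. So r3c3=1.
Step 2. [r1c2∈{2}] r1c2's peers cover all but 2 ⇒ r1c2=2.
Step 3. [r4c2∈{1}] nothing but 1 survives at r4c2. So r4c2=1.
Step 4. [r3c2∈{4}] r3c2's peers cover all but 4 ⇒ r3c2=4.
Step 5. [r1c3∈{3}] r1c3 has the single candidate 3. So r1c3=3.
Step 6. [r1c4∈{1}] nothing but 1 survives at r1c4, so r1c4=1.
Step 7. [r4c4∈{2}] nothing but 2 survives at r4c4. So r4c4=2.
Step 8. [r3c1∈{2}] only 2 remains possible at r3c1. So r3c1=2.

Answer: 4 2 3 1 / 1 3 2 4 / 2 4 1 3 / 3 1 4 2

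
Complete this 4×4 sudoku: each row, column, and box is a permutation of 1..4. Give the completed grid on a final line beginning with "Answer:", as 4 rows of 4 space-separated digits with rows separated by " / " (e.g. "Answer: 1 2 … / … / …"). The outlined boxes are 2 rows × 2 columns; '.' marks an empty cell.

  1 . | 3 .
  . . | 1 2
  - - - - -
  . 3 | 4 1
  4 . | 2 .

Step 1. [r1c4∈{4}] nothing but 4 survives at r1c4, so r1c4=4.
Step 2. [r2c1∈{3}] r2c1's peers cover all but 3, so r2c1=3.
Step 3. [r1c2∈{2}] r1c2 is down to just 2. So r1c2=2.
Step 4. [r4c2∈{1}] nothing but 1 survives at r4c2 ⇒ r4c2=1.
Step 5. [r3c1∈{2}] r3c1 has the single candidate 2, so r3c1=2.
Step 6. [r2c2∈{4}] r2c2's peers cover all but 4. So r2c2=4.
Step 7. [r4c4∈{3}] only 3 remains possible at r4c4, so r4c4=3.

Answer: 1 2 3 4 / 3 4 1 2 / 2 3 4 1 / 4 1 2 3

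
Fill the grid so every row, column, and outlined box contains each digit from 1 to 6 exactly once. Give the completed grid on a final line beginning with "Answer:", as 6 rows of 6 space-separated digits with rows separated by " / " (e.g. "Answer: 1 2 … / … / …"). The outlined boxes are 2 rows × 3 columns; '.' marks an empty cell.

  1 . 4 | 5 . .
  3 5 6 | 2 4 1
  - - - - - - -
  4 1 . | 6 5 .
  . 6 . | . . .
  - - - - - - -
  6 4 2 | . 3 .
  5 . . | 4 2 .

Step 1. [r4c4∈{1,3}] r4c4 is the only open cell in col 4 admitting 3. So r4c4=3.
Step 2. [r4c1∈{2}] r4c1's peers cover all but 2 ⇒ r4c1=2.
Step 3. [r6c2∈{3}] r6c2 has the single candidate 3 ⇒ r6c2=3.
Step 4. [r1c6∈{3,6}] row 1 places 3 nowhere but r1c6 ⇒ r1c6=3.
Step 5. [r5c4∈{1}] r5c4's peers cover all but 1. So r5c4=1.
Step 6. [r4c5∈{1}] r4c5's peers cover all but 1. So r4c5=1.
Step 7. [r5c6∈{5}] nothing but 5 survives at r5c6. So r5c6=5.
Step 8. [r4c6∈{4}] nothing but 4 survives at r4c6, so r4c6=4.
Step 9. [r4c3∈{5}] r4c3 has the single candidate 5 ⇒ r4c3=5.
Step 10. [r6c3∈{1}] only 1 remains possible at r6c3. So r6c3=1.
Step 11. [r3c6∈{2}] nothing but 2 survives at r3c6 ⇒ r3c6=2.
Step 12. [r1c2∈{2}] r1c2 has the single candidate 2, so r1c2=2.
Step 13. [r3c3∈{3}] nothing but 3 survives at r3c3, so r3c3=3.
Step 14. [r6c6∈{6}] nothing but 6 survives at r6c6, so r6c6=6.
Step 15. [r1c5∈{6}] only 6 remains possible at r1c5, so r1c5=6.

Answer: 1 2 4 5 6 3 / 3 5 6 2 4 1 / 4 1 3 6 5 2 / 2 6 5 3 1 4 / 6 4 2 1 3 5 / 5 3 1 4 2 6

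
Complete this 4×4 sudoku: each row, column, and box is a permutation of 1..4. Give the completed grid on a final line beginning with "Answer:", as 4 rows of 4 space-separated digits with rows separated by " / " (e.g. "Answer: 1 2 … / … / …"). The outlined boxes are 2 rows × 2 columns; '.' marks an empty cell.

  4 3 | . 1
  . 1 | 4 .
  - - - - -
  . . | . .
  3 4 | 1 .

Step 1. [r4c4∈{2}] r4c4 has the single candidate 2 ⇒ r4c4=2.
Step 2. [r2c4∈{3}] r2c4's peers cover all but 3. So r2c4=3.
Step 3. [r3c2∈{2}] only 2 remains possible at r3c2 ⇒ r3c2=2.
Step 4. [r3c1∈{1}] r3c1's peers cover all but 1, so r3c1=1.
Step 5. [r1c3∈{2}] nothing but 2 survives at r1c3, so r1c3=2.
Step 6. [r3c4∈{4}] r3c4's peers cover all but 4, so r3c4=4.
Step 7. [r2c1∈{2}] r2c1's peers cover all but 2 ⇒ r2c1=2.
Step 8. [r3c3∈{3}] r3c3's peers cover all but 3, so r3c3=3.

Answer: 4 3 2 1 / 2 1 4 3 / 1 2 3 4 / 3 4 1 2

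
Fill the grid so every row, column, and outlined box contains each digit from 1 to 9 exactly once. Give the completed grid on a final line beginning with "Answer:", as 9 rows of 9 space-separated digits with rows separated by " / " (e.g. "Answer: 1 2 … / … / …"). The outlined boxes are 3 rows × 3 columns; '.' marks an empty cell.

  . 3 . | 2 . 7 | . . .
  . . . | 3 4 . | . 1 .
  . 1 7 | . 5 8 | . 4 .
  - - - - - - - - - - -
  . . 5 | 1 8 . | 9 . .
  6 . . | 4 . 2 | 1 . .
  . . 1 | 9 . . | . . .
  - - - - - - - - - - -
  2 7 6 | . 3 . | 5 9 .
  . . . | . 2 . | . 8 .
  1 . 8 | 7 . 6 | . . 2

Step 1. [r3c1∈{9}] r3c1 has the single candidate 9, so r3c1=9.
Step 2. [r9c8∈{3}] r9c8 has the single candidate 3, so r9c8=3.
Step 3. [r9c2∈{4,5,9}] row 9 places 5 nowhere but r9c2 ⇒ r9c2=5.
Step 4. [r6c5∈{6,7}] 6 has one home in box 5: r6c5, so r6c5=6.
Step 5. [r6c6∈{3,5}] box 5 places 5 nowhere but r6c6, so r6c6=5.
Step 6. [r9c7∈{4}] r9c7 has the single candidate 4, so r9c7=4.
Step 7. [r2c2∈{2,6,8}] col 2 places 6 nowhere but r2c2 ⇒ r2c2=6.
Step 8. [r3c7∈{2,3,6}] 2 has one home in row 3: r3c7, so r3c7=2.
Step 9. [r6c7∈{3,7,8}] col 7 places 3 nowhere but r6c7. So r6c7=3.
Step 10. [r2c6∈{9}] r2c6 is down to just 9. So r2c6=9.
Step 11. [r1c9∈{5,6,8,9}] r1c9 is the only open cell in row 1 admitting 9. So r1c9=9.
Step 12. [r5c3∈{3,9}] in row 5, 3 fits only at r5c3 ⇒ r5c3=3.
Step 13. [r8c3∈{4,9}] col 3 places 9 nowhere but r8c3, so r8c3=9.
Step 14. [r8c2∈{4}] r8c2's peers cover all but 4. So r8c2=4.
Step 15. [r4c2∈{2}] nothing but 2 survives at r4c2 ⇒ r4c2=2.
Step 16. [r6c2∈{8}] r6c2's peers cover all but 8 ⇒ r6c2=8.
Step 17. [r5c9∈{5,7,8}] r5c9 is the only open cell in row 5 admitting 8, so r5c9=8.
Step 18. [r2c9∈{5,7}] in col 9, 5 fits only at r2c9 ⇒ r2c9=5.
Step 19. [r1c8∈{6}] r1c8's peers cover all but 6, so r1c8=6.
Step 20. [r4c8∈{7}] only 7 remains possible at r4c8. So r4c8=7.
Step 21. [r4c1∈{4}] nothing but 4 survives at r4c1, so r4c1=4.
Step 22. [r8c9∈{1,6,7}] in col 9, 7 fits only at r8c9, so r8c9=7.
Step 23. [r1c7∈{8}] r1c7 has the single candidate 8. So r1c7=8.
Step 24. [r7c9∈{1}] r7c9's peers cover all but 1. So r7c9=1.
Step 25. [r2c7∈{7}] only 7 remains possible at r2c7, so r2c7=7.
Step 26. [r7c4∈{8}] r7c4 has the single candidate 8, so r7c4=8.
Step 27. [r2c3∈{2}] r2c3's peers cover all but 2, so r2c3=2.
Step 28. [r6c1∈{7}] nothing but 7 survives at r6c1 ⇒ r6c1=7.
Step 29. [r5c2∈{9}] r5c2 has the single candidate 9. So r5c2=9.
Step 30. [r2c1∈{8}] only 8 remains possible at r2c1 ⇒ r2c1=8.
Step 31. [r8c4∈{5}] r8c4's peers cover all but 5 ⇒ r8c4=5.
Step 32. [r1c1∈{5}] nothing but 5 survives at r1c1. So r1c1=5.
Step 33. [r8c1∈{3}] only 3 remains possible at r8c1. So r8c1=3.
Step 34. [r1c5∈{1}] r1c5 has the single candidate 1 ⇒ r1c5=1.
Step 35. [r3c9∈{3}] r3c9 is down to just 3 ⇒ r3c9=3.
Step 36. [r6c9∈{4}] r6c9's peers cover all but 4 ⇒ r6c9=4.
Step 37. [r3c4∈{6}] r3c4 is down to just 6. So r3c4=6.
Step 38. [r1c3∈{4}] r1c3 has the single candidate 4 ⇒ r1c3=4.
Step 39. [r7c6∈{4}] r7c6 is down to just 4, so r7c6=4.
Step 40. [r8c7∈{6}] nothing but 6 survives at r8c7, so r8c7=6.
Step 41. [r4c6∈{3}] r4c6's peers cover all but 3. So r4c6=3.
Step 42. [r6c8∈{2}] r6c8 is down to just 2 ⇒ r6c8=2.
Step 43. [r5c8∈{5}] nothing but 5 survives at r5c8, so r5c8=5.
Step 44. [r4c9∈{6}] r4c9's peers cover all but 6. So r4c9=6.
Step 45. [r5c5∈{7}] r5c5 has the single candidate 7 ⇒ r5c5=7.
Step 46. [r9c5∈{9}] only 9 remains possible at r9c5. So r9c5=9.
Step 47. [r8c6∈{1}] only 1 remains possible at r8c6. So r8c6=1.

Answer: 5 3 4 2 1 7 8 6 9 / 8 6 2 3 4 9 7 1 5 / 9 1 7 6 5 8 2 4 3 / 4 2 5 1 8 3 9 7 6 / 6 9 3 4 7 2 1 5 8 / 7 8 1 9 6 5 3 2 4 / 2 7 6 8 3 4 5 9 1 / 3 4 9 5 2 1 6 8 7 / 1 5 8 7 9 6 4 3 2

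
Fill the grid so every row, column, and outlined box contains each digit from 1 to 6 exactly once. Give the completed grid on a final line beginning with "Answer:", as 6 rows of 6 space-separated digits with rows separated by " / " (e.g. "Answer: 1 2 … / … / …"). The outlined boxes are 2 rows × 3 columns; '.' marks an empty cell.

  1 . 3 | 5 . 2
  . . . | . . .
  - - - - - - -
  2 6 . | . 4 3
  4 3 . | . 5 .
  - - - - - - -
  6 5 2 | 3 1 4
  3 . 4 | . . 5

Step 1. [r1c5∈{6}] r1c5 has the single candidate 6, so r1c5=6.
Step 2. [r3c4∈{1}] r3c4 is down to just 1 ⇒ r3c4=1.
Step 3. [r4c4∈{2,6}] row 4 places 2 nowhere but r4c4, so r4c4=2.
Step 4. [r3c3∈{5}] only 5 remains possible at r3c3. So r3c3=5.
Step 5. [r2c2∈{2,4}] in row 2, 2 fits only at r2c2. So r2c2=2.
Step 6. [r6c4∈{6}] r6c4's peers cover all but 6 ⇒ r6c4=6.
Step 7. [r4c6∈{6}] r4c6 has the single candidate 6. So r4c6=6.
Step 8. [r4c3∈{1}] r4c3 has the single candidate 1. So r4c3=1.
Step 9. [r2c1∈{5}] r2c1 is down to just 5 ⇒ r2c1=5.
Step 10. [r2c3∈{6}] r2c3 is down to just 6, so r2c3=6.
Step 11. [r1c2∈{4}] r1c2's peers cover all but 4, so r1c2=4.
Step 12. [r6c2∈{1}] r6c2 is down to just 1, so r6c2=1.
Step 13. [r2c4∈{4}] r2c4 has the single candidate 4. So r2c4=4.
Step 14. [r6c5∈{2}] r6c5 is down to just 2. So r6c5=2.
Step 15. [r2c5∈{3}] r2c5's peers cover all but 3, so r2c5=3.
Step 16. [r2c6∈{1}] r2c6's peers cover all but 1, so r2c6=1.

Answer: 1 4 3 5 6 2 / 5 2 6 4 3 1 / 2 6 5 1 4 3 / 4 3 1 2 5 6 / 6 5 2 3 1 4 / 3 1 4 6 2 5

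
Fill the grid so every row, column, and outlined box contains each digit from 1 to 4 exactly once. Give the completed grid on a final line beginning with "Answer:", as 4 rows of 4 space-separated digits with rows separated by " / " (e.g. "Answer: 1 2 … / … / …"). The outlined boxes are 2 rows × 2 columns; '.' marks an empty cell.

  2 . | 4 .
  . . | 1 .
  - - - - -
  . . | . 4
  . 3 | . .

Step 1. [r4c1∈{1,4}] across row 4, 4 lands solely at r4c1. So r4c1=4.
Step 2. [r3c2∈{1,2}] across col 2, 2 lands solely at r3c2. So r3c2=2.
Step 3. [r2c4∈{2,3}] r2c4 is the only open cell in row 2 admitting 2, so r2c4=2.
Step 4. [r4c4∈{1}] r4c4 has the single candidate 1. So r4c4=1.
Step 5. [r2c2∈{4}] only 4 remains possible at r2c2 ⇒ r2c2=4.
Step 6. [r3c1∈{1}] nothing but 1 survives at r3c1. So r3c1=1.
Step 7. [r4c3∈{2}] r4c3's peers cover all but 2 ⇒ r4c3=2.
Step 8. [r1c4∈{3}] r1c4 has the single candidate 3. So r1c4=3.
Step 9. [r1c2∈{1}] only 1 remains possible at r1c2 ⇒ r1c2=1.
Step 10. [r3c3∈{3}] r3c3 has the single candidate 3 ⇒ r3c3=3.
Step 11. [r2c1∈{3}] only 3 remains possible at r2c1, so r2c1=3.

Answer: 2 1 4 3 / 3 4 1 2 / 1 2 3 4 / 4 3 2 1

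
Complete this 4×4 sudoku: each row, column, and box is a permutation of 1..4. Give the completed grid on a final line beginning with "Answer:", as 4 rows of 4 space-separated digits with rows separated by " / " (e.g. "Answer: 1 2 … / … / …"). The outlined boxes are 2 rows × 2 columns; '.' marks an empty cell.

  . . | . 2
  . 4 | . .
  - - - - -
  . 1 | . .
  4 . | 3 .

Step 1. [r2c3∈{1}] only 1 remains possible at r2c3. So r2c3=1.
Step 2. [r3c1∈{2,3}] 3 has one home in row 3: r3c1 ⇒ r3c1=3.
Step 3. [r3c4∈{4}] nothing but 4 survives at r3c4 ⇒ r3c4=4.
Step 4. [r2c4∈{3}] r2c4 is down to just 3. So r2c4=3.
Step 5. [r2c1∈{2}] only 2 remains possible at r2c1 ⇒ r2c1=2.
Step 6. [r4c2∈{2}] only 2 remains possible at r4c2, so r4c2=2.
Step 7. [r1c2∈{3}] r1c2 has the single candidate 3 ⇒ r1c2=3.
Step 8. [r3c3∈{2}] r3c3 has the single candidate 2, so r3c3=2.
Step 9. [r1c3∈{4}] r1c3 is down to just 4, so r1c3=4.
Step 10. [r4c4∈{1}] only 1 remains possible at r4c4 ⇒ r4c4=1.
Step 11. [r1c1∈{1}] only 1 remains possible at r1c1. So r1c1=1.

Answer: 1 3 4 2 / 2 4 1 3 / 3 1 2 4 / 4 2 3 1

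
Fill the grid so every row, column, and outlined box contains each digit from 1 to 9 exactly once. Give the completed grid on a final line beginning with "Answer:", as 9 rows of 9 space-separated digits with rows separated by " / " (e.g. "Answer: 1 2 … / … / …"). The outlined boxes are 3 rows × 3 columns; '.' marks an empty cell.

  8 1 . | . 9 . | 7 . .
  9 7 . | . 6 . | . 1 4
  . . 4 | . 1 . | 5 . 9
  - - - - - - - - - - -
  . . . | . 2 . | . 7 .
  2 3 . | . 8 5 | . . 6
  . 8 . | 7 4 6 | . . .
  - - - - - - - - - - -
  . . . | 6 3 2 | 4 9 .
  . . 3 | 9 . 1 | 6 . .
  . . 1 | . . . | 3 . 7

Step 1. [r7c2∈{5}] r7c2 is down to just 5. So r7c2=5.
Step 2. [r4c6∈{3,9}] in col 6, 9 fits only at r4c6 ⇒ r4c6=9.
Step 3. [r4c4∈{1,3}] across box 5, 3 lands solely at r4c4, so r4c4=3.
Step 4. [r7c9∈{1,8}] across row 7, 1 lands solely at r7c9 ⇒ r7c9=1.
Step 5. [r9c2∈{2,4,6,9}] row 9 places 9 nowhere but r9c2, so r9c2=9.
Step 6. [r9c8∈{2,5,8}] across row 9, 2 lands solely at r9c8. So r9c8=2.
Step 7. [r3c1∈{3,6}] 3 has one home in col 1: r3c1, so r3c1=3.
Step 8. [r9c1∈{4,6}] in row 9, 6 fits only at r9c1. So r9c1=6.
Step 9. [r2c6∈{3,8}] 3 has one home in row 2: r2c6, so r2c6=3.
Step 10. [r8c2∈{2,4}] across row 8, 2 lands solely at r8c2 ⇒ r8c2=2.
Step 11. [r3c4∈{2,8}] in row 3, 2 fits only at r3c4. So r3c4=2.
Step 12. [r3c2∈{6}] r3c2 is down to just 6. So r3c2=6.
Step 13. [r3c8∈{8}] only 8 remains possible at r3c8. So r3c8=8.
Step 14. [r2c7∈{2}] r2c7 is down to just 2 ⇒ r2c7=2.
Step 15. [r2c3∈{5}] r2c3 is down to just 5 ⇒ r2c3=5.
Step 16. [r8c8∈{5}] nothing but 5 survives at r8c8. So r8c8=5.
Step 17. [r9c6∈{4,8}] r9c6 is the only open cell in col 6 admitting 8. So r9c6=8.
Step 18. [r6c9∈{2,3,5}] in row 6, 2 fits only at r6c9, so r6c9=2.
Step 19. [r4c7∈{1,8}] r4c7 is the only open cell in col 7 admitting 8. So r4c7=8.
Step 20. [r4c1∈{1,4,5}] in row 4, 1 fits only at r4c1, so r4c1=1.
Step 21. [r5c3∈{7,9}] in row 5, 7 fits only at r5c3, so r5c3=7.
Step 22. [r6c7∈{1,9}] row 6 places 1 nowhere but r6c7 ⇒ r6c7=1.
Step 23. [r9c4∈{4,5}] in row 9, 4 fits only at r9c4, so r9c4=4.
Step 24. [r1c8∈{3,6}] across row 1, 6 lands solely at r1c8. So r1c8=6.
Step 25. [r7c1∈{7}] r7c1 has the single candidate 7, so r7c1=7.
Step 26. [r4c2∈{4}] r4c2's peers cover all but 4 ⇒ r4c2=4.
Step 27. [r3c6∈{7}] r3c6 has the single candidate 7 ⇒ r3c6=7.
Step 28. [r8c9∈{8}] r8c9 has the single candidate 8, so r8c9=8.
Step 29. [r5c4∈{1}] nothing but 1 survives at r5c4. So r5c4=1.
Step 30. [r1c3∈{2}] r1c3 is down to just 2. So r1c3=2.
Step 31. [r5c8∈{4}] r5c8's peers cover all but 4. So r5c8=4.
Step 32. [r8c1∈{4}] r8c1 has the single candidate 4, so r8c1=4.
Step 33. [r1c9∈{3}] only 3 remains possible at r1c9. So r1c9=3.
Step 34. [r9c5∈{5}] r9c5's peers cover all but 5 ⇒ r9c5=5.
Step 35. [r8c5∈{7}] r8c5 is down to just 7. So r8c5=7.
Step 36. [r7c3∈{8}] only 8 remains possible at r7c3, so r7c3=8.
Step 37. [r6c3∈{9}] r6c3 has the single candidate 9, so r6c3=9.
Step 38. [r4c9∈{5}] only 5 remains possible at r4c9. So r4c9=5.
Step 39. [r1c4∈{5}] r1c4's peers cover all but 5 ⇒ r1c4=5.
Step 40. [r6c1∈{5}] r6c1's peers cover all but 5. So r6c1=5.
Step 41. [r1c6∈{4}] nothing but 4 survives at r1c6. So r1c6=4.
Step 42. [r4c3∈{6}] only 6 remains possible at r4c3 ⇒ r4c3=6.
Step 43. [r6c8∈{3}] r6c8's peers cover all but 3. So r6c8=3.
Step 44. [r5c7∈{9}] only 9 remains possible at r5c7. So r5c7=9.
Step 45. [r2c4∈{8}] r2c4 has the single candidate 8 ⇒ r2c4=8.

Answer: 8 1 2 5 9 4 7 6 3 / 9 7 5 8 6 3 2 1 4 / 3 6 4 2 1 7 5 8 9 / 1 4 6 3 2 9 8 7 5 / 2 3 7 1 8 5 9 4 6 / 5 8 9 7 4 6 1 3 2 / 7 5 8 6 3 2 4 9 1 / 4 2 3 9 7 1 6 5 8 / 6 9 1 4 5 8 3 2 7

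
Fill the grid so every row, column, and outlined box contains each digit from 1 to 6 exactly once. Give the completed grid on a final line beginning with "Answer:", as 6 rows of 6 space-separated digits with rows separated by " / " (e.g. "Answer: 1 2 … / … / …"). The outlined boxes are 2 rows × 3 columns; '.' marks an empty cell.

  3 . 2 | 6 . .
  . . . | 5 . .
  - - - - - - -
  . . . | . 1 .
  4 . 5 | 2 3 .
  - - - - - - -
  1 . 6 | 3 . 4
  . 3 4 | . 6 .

Step 1. [r2c3∈{1}] r2c3 has the single candidate 1, so r2c3=1.
Step 2. [r6c1∈{2,5}] in col 1, 5 fits only at r6c1 ⇒ r6c1=5.
Step 3. [r6c6∈{1,2}] row 6 places 2 nowhere but r6c6 ⇒ r6c6=2.
Step 4. [r4c6∈{6}] r4c6 has the single candidate 6 ⇒ r4c6=6.
Step 5. [r1c5∈{4}] nothing but 4 survives at r1c5, so r1c5=4.
Step 6. [r3c1∈{2,6}] in col 1, 2 fits only at r3c1, so r3c1=2.
Step 7. [r2c1∈{6}] r2c1 is down to just 6, so r2c1=6.
Step 8. [r3c4∈{4}] r3c4 is down to just 4, so r3c4=4.
Step 9. [r2c5∈{2}] only 2 remains possible at r2c5 ⇒ r2c5=2.
Step 10. [r5c2∈{2}] r5c2's peers cover all but 2, so r5c2=2.
Step 11. [r3c2∈{6}] r3c2 is down to just 6 ⇒ r3c2=6.
Step 12. [r2c2∈{4}] r2c2's peers cover all but 4. So r2c2=4.
Step 13. [r3c3∈{3}] r3c3 has the single candidate 3. So r3c3=3.
Step 14. [r1c6∈{1}] r1c6's peers cover all but 1 ⇒ r1c6=1.
Step 15. [r3c6∈{5}] nothing but 5 survives at r3c6, so r3c6=5.
Step 16. [r6c4∈{1}] r6c4 is down to just 1, so r6c4=1.
Step 17. [r5c5∈{5}] r5c5 has the single candidate 5 ⇒ r5c5=5.
Step 18. [r2c6∈{3}] only 3 remains possible at r2c6. So r2c6=3.
Step 19. [r4c2∈{1}] r4c2's peers cover all but 1 ⇒ r4c2=1.
Step 20. [r1c2∈{5}] only 5 remains possible at r1c2, so r1c2=5.

Answer: 3 5 2 6 4 1 / 6 4 1 5 2 3 / 2 6 3 4 1 5 / 4 1 5 2 3 6 / 1 2 6 3 5 4 / 5 3 4 1 6 2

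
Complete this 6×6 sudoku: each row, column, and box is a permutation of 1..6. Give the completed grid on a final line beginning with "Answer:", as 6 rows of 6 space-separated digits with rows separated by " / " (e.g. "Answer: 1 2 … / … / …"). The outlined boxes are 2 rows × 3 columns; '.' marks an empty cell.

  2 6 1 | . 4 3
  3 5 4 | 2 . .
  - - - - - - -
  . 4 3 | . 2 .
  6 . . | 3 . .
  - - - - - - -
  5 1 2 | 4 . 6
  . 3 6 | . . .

Step 1. [r2c6∈{1}] r2c6 has the single candidate 1, so r2c6=1.
Step 2. [r3c6∈{5}] r3c6's peers cover all but 5. So r3c6=5.
Step 3. [r4c5∈{1}] r4c5 has the single candidate 1, so r4c5=1.
Step 4. [r6c4∈{1,5}] across row 6, 1 lands solely at r6c4, so r6c4=1.
Step 5. [r6c1∈{4}] r6c1 has the single candidate 4, so r6c1=4.
Step 6. [r4c2∈{2}] r4c2 is down to just 2 ⇒ r4c2=2.
Step 7. [r2c5∈{6}] r2c5's peers cover all but 6 ⇒ r2c5=6.
Step 8. [r4c6∈{4}] r4c6's peers cover all but 4, so r4c6=4.
Step 9. [r1c4∈{5}] r1c4's peers cover all but 5 ⇒ r1c4=5.
Step 10. [r4c3∈{5}] nothing but 5 survives at r4c3, so r4c3=5.
Step 11. [r3c4∈{6}] nothing but 6 survives at r3c4, so r3c4=6.
Step 12. [r5c5∈{3}] r5c5 is down to just 3 ⇒ r5c5=3.
Step 13. [r6c6∈{2}] nothing but 2 survives at r6c6 ⇒ r6c6=2.
Step 14. [r3c1∈{1}] r3c1 is down to just 1. So r3c1=1.
Step 15. [r6c5∈{5}] only 5 remains possible at r6c5 ⇒ r6c5=5.

Answer: 2 6 1 5 4 3 / 3 5 4 2 6 1 / 1 4 3 6 2 5 / 6 2 5 3 1 4 / 5 1 2 4 3 6 / 4 3 6 1 5 2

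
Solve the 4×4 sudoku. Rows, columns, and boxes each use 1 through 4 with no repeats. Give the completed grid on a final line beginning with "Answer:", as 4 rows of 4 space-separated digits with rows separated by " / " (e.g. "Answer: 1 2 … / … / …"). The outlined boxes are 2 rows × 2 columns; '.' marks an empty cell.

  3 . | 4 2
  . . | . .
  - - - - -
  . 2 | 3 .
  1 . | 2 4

Step 1. [r2c3∈{1}] only 1 remains possible at r2c3. So r2c3=1.
Step 2. [r3c1∈{4}] r3c1 has the single candidate 4, so r3c1=4.
Step 3. [r2c2∈{4}] nothing but 4 survives at r2c2 ⇒ r2c2=4.
Step 4. [r2c1∈{2}] r2c1 has the single candidate 2. So r2c1=2.
Step 5. [r4c2∈{3}] r4c2 is down to just 3 ⇒ r4c2=3.
Step 6. [r3c4∈{1}] r3c4 has the single candidate 1 ⇒ r3c4=1.
Step 7. [r1c2∈{1}] only 1 remains possible at r1c2 ⇒ r1c2=1.
Step 8. [r2c4∈{3}] r2c4's peers cover all but 3. So r2c4=3.

Answer: 3 1 4 2 / 2 4 1 3 / 4 2 3 1 / 1 3 2 4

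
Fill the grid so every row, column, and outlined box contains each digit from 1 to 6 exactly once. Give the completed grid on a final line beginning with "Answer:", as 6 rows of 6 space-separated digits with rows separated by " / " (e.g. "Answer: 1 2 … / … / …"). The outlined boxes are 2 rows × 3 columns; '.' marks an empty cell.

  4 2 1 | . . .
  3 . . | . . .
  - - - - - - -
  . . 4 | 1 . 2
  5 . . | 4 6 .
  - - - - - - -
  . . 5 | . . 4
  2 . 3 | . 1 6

Step 1. [r2c2∈{5,6}] 5 has one home in col 2: r2c2 ⇒ r2c2=5.
Step 2. [r4c6∈{3}] only 3 remains possible at r4c6. So r4c6=3.
Step 3. [r1c4∈{3,5,6}] 6 has one home in row 1: r1c4 ⇒ r1c4=6.
Step 4. [r5c4∈{2,3}] r5c4 is the only open cell in col 4 admitting 3. So r5c4=3.
Step 5. [r3c1∈{6}] only 6 remains possible at r3c1, so r3c1=6.
Step 6. [r3c5∈{5}] only 5 remains possible at r3c5, so r3c5=5.
Step 7. [r2c5∈{2,4}] r2c5 is the only open cell in row 2 admitting 4. So r2c5=4.
Step 8. [r4c2∈{1}] r4c2's peers cover all but 1 ⇒ r4c2=1.
Step 9. [r1c6∈{5}] r1c6's peers cover all but 5, so r1c6=5.
Step 10. [r6c4∈{5}] r6c4 is down to just 5 ⇒ r6c4=5.
Step 11. [r4c3∈{2}] only 2 remains possible at r4c3, so r4c3=2.
Step 12. [r5c5∈{2}] r5c5's peers cover all but 2. So r5c5=2.
Step 13. [r2c6∈{1}] only 1 remains possible at r2c6. So r2c6=1.
Step 14. [r2c4∈{2}] r2c4's peers cover all but 2, so r2c4=2.
Step 15. [r2c3∈{6}] r2c3's peers cover all but 6, so r2c3=6.
Step 16. [r1c5∈{3}] r1c5's peers cover all but 3, so r1c5=3.
Step 17. [r5c1∈{1}] nothing but 1 survives at r5c1, so r5c1=1.
Step 18. [r5c2∈{6}] only 6 remains possible at r5c2. So r5c2=6.
Step 19. [r3c2∈{3}] r3c2's peers cover all but 3. So r3c2=3.
Step 20. [r6c2∈{4}] r6c2 has the single candidate 4 ⇒ r6c2=4.

Answer: 4 2 1 6 3 5 / 3 5 6 2 4 1 / 6 3 4 1 5 2 / 5 1 2 4 6 3 / 1 6 5 3 2 4 / 2 4 3 5 1 6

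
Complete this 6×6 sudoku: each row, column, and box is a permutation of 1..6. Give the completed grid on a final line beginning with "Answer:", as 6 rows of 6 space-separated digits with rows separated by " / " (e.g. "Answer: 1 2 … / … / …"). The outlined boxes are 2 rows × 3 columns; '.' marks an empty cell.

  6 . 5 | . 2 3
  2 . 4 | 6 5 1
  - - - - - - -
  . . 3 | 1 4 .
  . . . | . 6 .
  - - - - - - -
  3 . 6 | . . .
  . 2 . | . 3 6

Step 1. [r3c1∈{5}] only 5 remains possible at r3c1. So r3c1=5.
Step 2. [r5c6∈{2,4,5}] in col 6, 4 fits only at r5c6. So r5c6=4.
Step 3. [r4c3∈{1,2}] r4c3 is the only open cell in col 3 admitting 2, so r4c3=2.
Step 4. [r6c3∈{1}] r6c3 has the single candidate 1. So r6c3=1.
Step 5. [r4c2∈{1,4}] r4c2 is the only open cell in col 2 admitting 4 ⇒ r4c2=4.
Step 6. [r6c4∈{5}] r6c4's peers cover all but 5, so r6c4=5.
Step 7. [r5c5∈{1}] only 1 remains possible at r5c5, so r5c5=1.
Step 8. [r5c2∈{5}] r5c2's peers cover all but 5. So r5c2=5.
Step 9. [r5c4∈{2}] only 2 remains possible at r5c4 ⇒ r5c4=2.
Step 10. [r4c1∈{1}] r4c1 has the single candidate 1. So r4c1=1.
Step 11. [r1c4∈{4}] nothing but 4 survives at r1c4. So r1c4=4.
Step 12. [r6c1∈{4}] r6c1 is down to just 4 ⇒ r6c1=4.
Step 13. [r3c6∈{2}] only 2 remains possible at r3c6, so r3c6=2.
Step 14. [r4c6∈{5}] r4c6 is down to just 5, so r4c6=5.
Step 15. [r3c2∈{6}] only 6 remains possible at r3c2. So r3c2=6.
Step 16. [r2c2∈{3}] nothing but 3 survives at r2c2. So r2c2=3.
Step 17. [r4c4∈{3}] r4c4's peers cover all but 3, so r4c4=3.
Step 18. [r1c2∈{1}] r1c2's peers cover all but 1, so r1c2=1.

Answer: 6 1 5 4 2 3 / 2 3 4 6 5 1 / 5 6 3 1 4 2 / 1 4 2 3 6 5 / 3 5 6 2 1 4 / 4 2 1 5 3 6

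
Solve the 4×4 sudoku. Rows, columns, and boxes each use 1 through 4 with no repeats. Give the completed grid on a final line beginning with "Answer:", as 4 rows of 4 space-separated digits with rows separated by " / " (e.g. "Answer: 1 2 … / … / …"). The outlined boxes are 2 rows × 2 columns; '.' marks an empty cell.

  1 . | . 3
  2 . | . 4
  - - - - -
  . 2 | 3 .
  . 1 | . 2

Step 1. [r4c1∈{3,4}] r4c1 is the only open cell in row 4 admitting 3. So r4c1=3.
Step 2. [r1c2∈{4}] r1c2 has the single candidate 4. So r1c2=4.
Step 3. [r3c4∈{1}] r3c4 has the single candidate 1 ⇒ r3c4=1.
Step 4. [r2c2∈{3}] r2c2 is down to just 3, so r2c2=3.
Step 5. [r1c3∈{2}] nothing but 2 survives at r1c3. So r1c3=2.
Step 6. [r3c1∈{4}] r3c1's peers cover all but 4 ⇒ r3c1=4.
Step 7. [r2c3∈{1}] r2c3's peers cover all but 1, so r2c3=1.
Step 8. [r4c3∈{4}] r4c3's peers cover all but 4. So r4c3=4.

Answer: 1 4 2 3 / 2 3 1 4 / 4 2 3 1 / 3 1 4 2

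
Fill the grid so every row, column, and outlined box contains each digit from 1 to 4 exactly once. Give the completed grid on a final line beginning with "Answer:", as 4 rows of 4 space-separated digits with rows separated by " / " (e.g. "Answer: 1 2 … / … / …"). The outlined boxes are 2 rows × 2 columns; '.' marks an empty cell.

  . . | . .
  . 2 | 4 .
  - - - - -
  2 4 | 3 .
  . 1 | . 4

Step 1. [r1c3∈{1,2}] 1 has one home in col 3: r1c3. So r1c3=1.
Step 2. [r1c2∈{3}] r1c2's peers cover all but 3 ⇒ r1c2=3.
Step 3. [r3c4∈{1}] r3c4's peers cover all but 1. So r3c4=1.
Step 4. [r1c4∈{2}] r1c4 has the single candidate 2. So r1c4=2.
Step 5. [r2c1∈{1}] only 1 remains possible at r2c1, so r2c1=1.
Step 6. [r4c1∈{3}] r4c1's peers cover all but 3 ⇒ r4c1=3.
Step 7. [r2c4∈{3}] only 3 remains possible at r2c4 ⇒ r2c4=3.
Step 8. [r1c1∈{4}] r1c1's peers cover all but 4 ⇒ r1c1=4.
Step 9. [r4c3∈{2}] r4c3 has the single candidate 2 ⇒ r4c3=2.

Answer: 4 3 1 2 / 1 2 4 3 / 2 4 3 1 / 3 1 2 4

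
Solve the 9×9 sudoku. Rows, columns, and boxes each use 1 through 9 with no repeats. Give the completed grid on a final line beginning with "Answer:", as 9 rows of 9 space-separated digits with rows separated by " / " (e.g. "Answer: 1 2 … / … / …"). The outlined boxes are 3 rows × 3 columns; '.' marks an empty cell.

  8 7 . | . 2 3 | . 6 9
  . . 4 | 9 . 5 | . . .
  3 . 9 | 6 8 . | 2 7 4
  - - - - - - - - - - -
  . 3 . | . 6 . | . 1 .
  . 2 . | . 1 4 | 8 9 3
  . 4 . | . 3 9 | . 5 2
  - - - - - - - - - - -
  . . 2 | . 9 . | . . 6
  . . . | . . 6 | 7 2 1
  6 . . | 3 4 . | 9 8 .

Step 1. [r8c5∈{5}] r8c5 is down to just 5 ⇒ r8c5=5.
Step 2. [r8c4∈{8}] r8c4's peers cover all but 8, so r8c4=8.
Step 3. [r6c4∈{7}] r6c4 has the single candidate 7. So r6c4=7.
Step 4. [r7c4∈{1}] nothing but 1 survives at r7c4 ⇒ r7c4=1.
Step 5. [r3c2∈{1,5}] in row 3, 5 fits only at r3c2 ⇒ r3c2=5.
Step 6. [r1c3∈{1}] nothing but 1 survives at r1c3, so r1c3=1.
Step 7. [r7c8∈{3,4}] col 8 places 4 nowhere but r7c8 ⇒ r7c8=4.
Step 8. [r5c4∈{5}] r5c4 has the single candidate 5, so r5c4=5.
Step 9. [r5c1∈{7}] only 7 remains possible at r5c1. So r5c1=7.
Step 10. [r7c1∈{5}] only 5 remains possible at r7c1 ⇒ r7c1=5.
Step 11. [r6c3∈{6,8}] r6c3 is the only open cell in row 6 admitting 8 ⇒ r6c3=8.
Step 12. [r9c6∈{2,7}] 2 has one home in row 9: r9c6, so r9c6=2.
Step 13. [r8c1∈{4,9}] 4 has one home in row 8: r8c1 ⇒ r8c1=4.
Step 14. [r7c7∈{3}] r7c7 has the single candidate 3, so r7c7=3.
Step 15. [r2c1∈{2}] r2c1 has the single candidate 2, so r2c1=2.
Step 16. [r2c8∈{3}] r2c8 is down to just 3, so r2c8=3.
Step 17. [r9c2∈{1}] r9c2 has the single candidate 1 ⇒ r9c2=1.
Step 18. [r1c4∈{4}] r1c4 is down to just 4. So r1c4=4.
Step 19. [r8c3∈{3}] r8c3's peers cover all but 3. So r8c3=3.
Step 20. [r5c3∈{6}] nothing but 6 survives at r5c3 ⇒ r5c3=6.
Step 21. [r6c1∈{1}] r6c1 is down to just 1 ⇒ r6c1=1.
Step 22. [r7c2∈{8}] only 8 remains possible at r7c2, so r7c2=8.
Step 23. [r2c2∈{6}] only 6 remains possible at r2c2, so r2c2=6.
Step 24. [r4c1∈{9}] r4c1 has the single candidate 9, so r4c1=9.
Step 25. [r4c6∈{8}] only 8 remains possible at r4c6. So r4c6=8.
Step 26. [r4c9∈{7}] r4c9 has the single candidate 7 ⇒ r4c9=7.
Step 27. [r2c5∈{7}] only 7 remains possible at r2c5, so r2c5=7.
Step 28. [r7c6∈{7}] r7c6 is down to just 7, so r7c6=7.
Step 29. [r2c9∈{8}] r2c9 has the single candidate 8 ⇒ r2c9=8.
Step 30. [r3c6∈{1}] r3c6 is down to just 1, so r3c6=1.
Step 31. [r4c3∈{5}] r4c3 has the single candidate 5 ⇒ r4c3=5.
Step 32. [r2c7∈{1}] only 1 remains possible at r2c7, so r2c7=1.
Step 33. [r8c2∈{9}] nothing but 9 survives at r8c2 ⇒ r8c2=9.
Step 34. [r9c3∈{7}] only 7 remains possible at r9c3, so r9c3=7.
Step 35. [r4c7∈{4}] only 4 remains possible at r4c7. So r4c7=4.
Step 36. [r1c7∈{5}] r1c7's peers cover all but 5, so r1c7=5.
Step 37. [r9c9∈{5}] nothing but 5 survives at r9c9, so r9c9=5.
Step 38. [r4c4∈{2}] r4c4's peers cover all but 2, so r4c4=2.
Step 39. [r6c7∈{6}] r6c7 has the single candidate 6 ⇒ r6c7=6.

Answer: 8 7 1 4 2 3 5 6 9 / 2 6 4 9 7 5 1 3 8 / 3 5 9 6 8 1 2 7 4 / 9 3 5 2 6 8 4 1 7 / 7 2 6 5 1 4 8 9 3 / 1 4 8 7 3 9 6 5 2 / 5 8 2 1 9 7 3 4 6 / 4 9 3 8 5 6 7 2 1 / 6 1 7 3 4 2 9 8 5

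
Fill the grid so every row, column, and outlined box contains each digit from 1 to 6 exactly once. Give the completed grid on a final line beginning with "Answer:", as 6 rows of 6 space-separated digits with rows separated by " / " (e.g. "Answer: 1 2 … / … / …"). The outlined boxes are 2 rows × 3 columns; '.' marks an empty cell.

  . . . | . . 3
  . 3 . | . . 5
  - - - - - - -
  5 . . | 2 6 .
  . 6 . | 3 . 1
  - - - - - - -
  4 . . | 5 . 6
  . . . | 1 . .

Step 1. [r6c6∈{2,4}] 2 has one home in col 6: r6c6, so r6c6=2.
Step 2. [r6c5∈{3,4}] row 6 places 4 nowhere but r6c5, so r6c5=4.
Step 3. [r4c3∈{2,4}] 4 has one home in row 4: r4c3, so r4c3=4.
Step 4. [r1c2∈{1,2,4,5}] across col 2, 4 lands solely at r1c2. So r1c2=4.
Step 5. [r1c3∈{1,2,5,6}] in row 1, 5 fits only at r1c3 ⇒ r1c3=5.
Step 6. [r6c1∈{3,6}] col 1 places 3 nowhere but r6c1, so r6c1=3.
Step 7. [r4c1∈{2}] r4c1 has the single candidate 2, so r4c1=2.
Step 8. [r2c3∈{1,2,6}] across box 1, 2 lands solely at r2c3 ⇒ r2c3=2.
Step 9. [r2c5∈{1}] nothing but 1 survives at r2c5 ⇒ r2c5=1.
Step 10. [r5c3∈{1}] nothing but 1 survives at r5c3, so r5c3=1.
Step 11. [r2c1∈{6}] nothing but 6 survives at r2c1, so r2c1=6.
Step 12. [r6c3∈{6}] r6c3 is down to just 6. So r6c3=6.
Step 13. [r3c3∈{3}] r3c3's peers cover all but 3 ⇒ r3c3=3.
Step 14. [r1c1∈{1}] nothing but 1 survives at r1c1, so r1c1=1.
Step 15. [r5c5∈{3}] r5c5 is down to just 3. So r5c5=3.
Step 16. [r3c2∈{1}] nothing but 1 survives at r3c2, so r3c2=1.
Step 17. [r2c4∈{4}] only 4 remains possible at r2c4. So r2c4=4.
Step 18. [r6c2∈{5}] r6c2 has the single candidate 5 ⇒ r6c2=5.
Step 19. [r4c5∈{5}] only 5 remains possible at r4c5 ⇒ r4c5=5.
Step 20. [r1c4∈{6}] r1c4's peers cover all but 6 ⇒ r1c4=6.
Step 21. [r3c6∈{4}] only 4 remains possible at r3c6, so r3c6=4.
Step 22. [r1c5∈{2}] r1c5 is down to just 2. So r1c5=2.
Step 23. [r5c2∈{2}] nothing but 2 survives at r5c2 ⇒ r5c2=2.

Answer: 1 4 5 6 2 3 / 6 3 2 4 1 5 / 5 1 3 2 6 4 / 2 6 4 3 5 1 / 4 2 1 5 3 6 / 3 5 6 1 4 2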